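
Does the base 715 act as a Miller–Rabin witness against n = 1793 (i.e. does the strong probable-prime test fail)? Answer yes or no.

n − 1 = 1792 = 2^8 · 7, so s = 8 and d = 7.
By repeated squaring, 715^7 ≡ 1738 (mod 1793).
x_0 = 715^7 mod 1793 = 1738.
x_0 is neither 1 nor 1792, so continue squaring.
x_1 = 1738^2 mod 1793 = 1232.
x_2 = 1232^2 mod 1793 = 946.
x_3 = 946^2 mod 1793 = 209.
x_4 = 209^2 mod 1793 = 649.
x_5 = 649^2 mod 1793 = 1639.
x_6 = 1639^2 mod 1793 = 407.
x_7 = 407^2 mod 1793 = 693.
Reached i = s−1 = 7 without hitting −1: 715 is a Miller–Rabin witness and 1793 is composite.

yes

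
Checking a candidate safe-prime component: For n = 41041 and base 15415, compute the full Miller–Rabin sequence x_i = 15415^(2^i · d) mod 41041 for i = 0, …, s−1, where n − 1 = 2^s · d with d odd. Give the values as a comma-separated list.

27182, 1, 1, 1

n − 1 = 41040 = 2^4 · 2565, so s = 4 and d = 2565.
x_0 = 15415^2565 mod 41041 = 27182.
x_1 = 27182^2 mod 41041 = 1.
x_2 = 1^2 mod 41041 = 1.
x_3 = 1^2 mod 41041 = 1.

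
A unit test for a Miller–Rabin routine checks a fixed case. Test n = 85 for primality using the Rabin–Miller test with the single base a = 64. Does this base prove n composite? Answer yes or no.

yes

n − 1 = 84 = 2^2 · 21, so s = 2 and d = 21.
Repeated squaring mod 85: 64^1 ≡ 64, 64^2 ≡ 16, 64^4 ≡ 1, 64^8 ≡ 1, 64^16 ≡ 1.
21 = 16 + 4 + 1, so 64^21 ≡ 1·1·64 ≡ 64 (mod 85).
x_0 = 64^21 mod 85 = 64.
x_0 is neither 1 nor 84, so continue squaring.
x_1 = 64^2 mod 85 = 16.
Reached i = s−1 = 1 without hitting −1: 64 is a Miller–Rabin witness and 85 is composite.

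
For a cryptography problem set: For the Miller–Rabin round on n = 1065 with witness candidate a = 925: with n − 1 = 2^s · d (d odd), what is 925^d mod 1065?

715

n − 1 = 1064 = 2^3 · 133, so s = 3 and d = 133.
925^133 mod 1065 = 715.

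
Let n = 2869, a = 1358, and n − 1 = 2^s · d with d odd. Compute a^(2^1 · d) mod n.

n − 1 = 2868 = 2^2 · 717, so s = 2 and d = 717.
Repeated squaring mod 2869: 1358^1 ≡ 1358, 1358^2 ≡ 2266, 1358^4 ≡ 2115, 1358^8 ≡ 454, 1358^16 ≡ 2417, 1358^32 ≡ 605, 1358^64 ≡ 1662, 1358^128 ≡ 2266, 1358^256 ≡ 2115, 1358^512 ≡ 454.
717 = 512 + 128 + 64 + 8 + 4 + 1, so 1358^717 ≡ 454·2266·1662·454·2115·1358 ≡ 1056 (mod 2869).
x_0 = 1056.
x_1 = 1056^2 mod 2869 = 1964.

1964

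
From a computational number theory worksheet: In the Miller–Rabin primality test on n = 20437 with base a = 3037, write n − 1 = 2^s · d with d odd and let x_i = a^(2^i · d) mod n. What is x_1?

11163

n − 1 = 20436 = 2^2 · 5109, so s = 2 and d = 5109.
x_0 = 3037^5109 mod 20437 = 828.
x_1 = 828^2 mod 20437 = 11163.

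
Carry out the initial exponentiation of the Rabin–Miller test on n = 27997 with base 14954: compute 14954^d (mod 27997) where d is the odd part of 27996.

27996

n − 1 = 27996 = 2^2 · 6999, so s = 2 and d = 6999.
14954^6999 mod 27997 = 27996.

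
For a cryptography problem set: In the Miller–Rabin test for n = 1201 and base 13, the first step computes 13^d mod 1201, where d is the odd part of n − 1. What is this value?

n − 1 = 1200 = 2^4 · 75, so s = 4 and d = 75.
Repeated squaring mod 1201: 13^1 ≡ 13, 13^2 ≡ 169, 13^4 ≡ 938, 13^8 ≡ 712, 13^16 ≡ 122, 13^32 ≡ 472, 13^64 ≡ 599.
75 = 64 + 8 + 2 + 1, so 13^75 ≡ 599·712·169·13 ≡ 358 (mod 1201).

358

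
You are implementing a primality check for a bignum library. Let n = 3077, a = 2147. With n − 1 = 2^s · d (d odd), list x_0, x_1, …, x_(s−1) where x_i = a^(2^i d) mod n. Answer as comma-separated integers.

1059, 1453

n − 1 = 3076 = 2^2 · 769, so s = 2 and d = 769.
x_0 = 2147^769 mod 3077 = 1059.
x_1 = 1059^2 mod 3077 = 1453.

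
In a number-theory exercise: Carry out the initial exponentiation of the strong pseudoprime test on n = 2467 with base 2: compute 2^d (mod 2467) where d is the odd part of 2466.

n − 1 = 2466 = 2^1 · 1233, so s = 1 and d = 1233.
2^1233 mod 2467 = 2466.

2466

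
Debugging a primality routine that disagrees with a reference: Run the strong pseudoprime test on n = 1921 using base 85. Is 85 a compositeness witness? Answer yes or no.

n − 1 = 1920 = 2^7 · 15, so s = 7 and d = 15.
By repeated squaring, 85^15 ≡ 85 (mod 1921).
x_0 = 85^15 mod 1921 = 85.
x_0 is neither 1 nor 1920, so continue squaring.
x_1 = 85^2 mod 1921 = 1462.
x_2 = 1462^2 mod 1921 = 1292.
x_3 = 1292^2 mod 1921 = 1836.
x_4 = 1836^2 mod 1921 = 1462.
x_5 = 1462^2 mod 1921 = 1292.
x_6 = 1292^2 mod 1921 = 1836.
Reached i = s−1 = 6 without hitting −1: 85 is a Miller–Rabin witness and 1921 is composite.

yes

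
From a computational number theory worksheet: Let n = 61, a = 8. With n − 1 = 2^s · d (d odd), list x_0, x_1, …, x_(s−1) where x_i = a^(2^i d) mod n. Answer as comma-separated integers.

n − 1 = 60 = 2^2 · 15, so s = 2 and d = 15.
x_0 = 8^15 mod 61 = 50.
x_1 = 50^2 mod 61 = 60.

50, 60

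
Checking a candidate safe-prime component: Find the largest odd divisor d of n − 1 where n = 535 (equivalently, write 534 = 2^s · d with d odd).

Halving: 534 → 267; 267 is odd.
So 534 = 2^1 · 267.

267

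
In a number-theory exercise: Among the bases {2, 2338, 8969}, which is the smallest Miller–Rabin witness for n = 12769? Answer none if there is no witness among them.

2

n − 1 = 12768 = 2^5 · 399, so s = 5 and d = 399.
Base 2: x_0 = 2^399 mod 12769 = 919. x_0 is neither 1 nor 12768, so continue squaring. x_1 = 919^2 mod 12769 = 1807. x_2 = 1807^2 mod 12769 = 9154. x_3 = 9154^2 mod 12769 = 5538. x_4 = 5538^2 mod 12769 = 11075. Reached i = s−1 = 4 without hitting −1: 2 is a Miller–Rabin witness and 12769 is composite.
Base 2338: x_0 = 2338^399 mod 12769 = 7303. x_0 is neither 1 nor 12768, so continue squaring. x_1 = 7303^2 mod 12769 = 10465. x_2 = 10465^2 mod 12769 = 9281. x_3 = 9281^2 mod 12769 = 10056. x_4 = 10056^2 mod 12769 = 5425. Reached i = s−1 = 4 without hitting −1: 2338 is a Miller–Rabin witness and 12769 is composite.
Base 8969: x_0 = 8969^399 mod 12769 = 261. x_0 is neither 1 nor 12768, so continue squaring. x_1 = 261^2 mod 12769 = 4276. x_2 = 4276^2 mod 12769 = 11737. x_3 = 11737^2 mod 12769 = 5197. x_4 = 5197^2 mod 12769 = 2374. Reached i = s−1 = 4 without hitting −1: 8969 is a Miller–Rabin witness and 12769 is composite.
The smallest witness among the given bases is 2.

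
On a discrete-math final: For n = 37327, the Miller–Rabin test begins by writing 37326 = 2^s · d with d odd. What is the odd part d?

18663

Halving: 37326 → 18663; 18663 is odd.
So 37326 = 2^1 · 18663.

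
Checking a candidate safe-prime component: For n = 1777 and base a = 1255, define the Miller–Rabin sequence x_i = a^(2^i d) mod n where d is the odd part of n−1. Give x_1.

n − 1 = 1776 = 2^4 · 111, so s = 4 and d = 111.
Repeated squaring mod 1777: 1255^1 ≡ 1255, 1255^2 ≡ 603, 1255^4 ≡ 1101, 1255^8 ≡ 287, 1255^16 ≡ 627, 1255^32 ≡ 412, 1255^64 ≡ 929.
111 = 64 + 32 + 8 + 4 + 2 + 1, so 1255^111 ≡ 929·412·287·1101·603·1255 ≡ 1588 (mod 1777).
x_0 = 1588.
x_1 = 1588^2 mod 1777 = 181.

181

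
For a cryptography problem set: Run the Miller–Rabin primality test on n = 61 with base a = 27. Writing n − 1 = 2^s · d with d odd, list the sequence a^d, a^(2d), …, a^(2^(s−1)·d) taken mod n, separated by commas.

n − 1 = 60 = 2^2 · 15, so s = 2 and d = 15.
x_0 = 27^15 mod 61 = 60.
x_1 = 60^2 mod 61 = 1.

60, 1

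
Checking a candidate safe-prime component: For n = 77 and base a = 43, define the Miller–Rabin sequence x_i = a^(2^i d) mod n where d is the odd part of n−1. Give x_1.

n − 1 = 76 = 2^2 · 19, so s = 2 and d = 19.
x_0 = 43^19 mod 77 = 43.
x_1 = 43^2 mod 77 = 1.

1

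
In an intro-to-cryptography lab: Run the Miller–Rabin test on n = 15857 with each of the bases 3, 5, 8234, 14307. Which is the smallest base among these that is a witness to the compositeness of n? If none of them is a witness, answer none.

3

n − 1 = 15856 = 2^4 · 991, so s = 4 and d = 991.
Base 3: x_0 = 3^991 mod 15857 = 2365. x_0 is neither 1 nor 15856, so continue squaring. x_1 = 2365^2 mod 15857 = 11561. x_2 = 11561^2 mod 15857 = 13925. x_3 = 13925^2 mod 15857 = 6229. Reached i = s−1 = 3 without hitting −1: 3 is a Miller–Rabin witness and 15857 is composite.
Base 5: x_0 = 5^991 mod 15857 = 15787. x_0 is neither 1 nor 15856, so continue squaring. x_1 = 15787^2 mod 15857 = 4900. x_2 = 4900^2 mod 15857 = 2502. x_3 = 2502^2 mod 15857 = 12346. Reached i = s−1 = 3 without hitting −1: 5 is a Miller–Rabin witness and 15857 is composite.
Base 8234: x_0 = 8234^991 mod 15857 = 8095. x_0 is neither 1 nor 15856, so continue squaring. x_1 = 8095^2 mod 15857 = 7901. x_2 = 7901^2 mod 15857 = 12649. x_3 = 12649^2 mod 15857 = 71. Reached i = s−1 = 3 without hitting −1: 8234 is a Miller–Rabin witness and 15857 is composite.
Base 14307: x_0 = 14307^991 mod 15857 = 3527. x_0 is neither 1 nor 15856, so continue squaring. x_1 = 3527^2 mod 15857 = 7841. x_2 = 7841^2 mod 15857 = 3692. x_3 = 3692^2 mod 15857 = 9701. Reached i = s−1 = 3 without hitting −1: 14307 is a Miller–Rabin witness and 15857 is composite.
The smallest witness among the given bases is 3.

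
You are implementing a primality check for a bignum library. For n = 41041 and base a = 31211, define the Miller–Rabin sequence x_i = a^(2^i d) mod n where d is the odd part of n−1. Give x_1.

n − 1 = 41040 = 2^4 · 2565, so s = 4 and d = 2565.
x_0 = 31211^2565 mod 41041 = 27061.
x_1 = 27061^2 mod 41041 = 3158.

3158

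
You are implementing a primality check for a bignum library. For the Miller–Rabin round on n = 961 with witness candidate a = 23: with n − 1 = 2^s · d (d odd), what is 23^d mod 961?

n − 1 = 960 = 2^6 · 15, so s = 6 and d = 15.
By repeated squaring, 23^15 ≡ 619 (mod 961).

619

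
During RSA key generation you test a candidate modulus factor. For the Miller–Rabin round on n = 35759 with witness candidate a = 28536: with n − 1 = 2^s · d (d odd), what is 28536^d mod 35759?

1

n − 1 = 35758 = 2^1 · 17879, so s = 1 and d = 17879.
Repeated squaring mod 35759: 28536^1 ≡ 28536, 28536^2 ≡ 35107, 28536^4 ≡ 31755, 28536^8 ≡ 11984, 28536^16 ≡ 8112, 28536^32 ≡ 7984, 28536^64 ≡ 21718, 28536^128 ≡ 10314, 28536^256 ≡ 31330, 28536^512 ≡ 20109, 28536^1024 ≡ 9109, 28536^2048 ≡ 13001, 28536^4096 ≡ 28967, 28536^8192 ≡ 2154, 28536^16384 ≡ 26805.
17879 = 16384 + 1024 + 256 + 128 + 64 + 16 + 4 + 2 + 1, so 28536^17879 ≡ 26805·9109·31330·10314·21718·8112·31755·35107·28536 ≡ 1 (mod 35759).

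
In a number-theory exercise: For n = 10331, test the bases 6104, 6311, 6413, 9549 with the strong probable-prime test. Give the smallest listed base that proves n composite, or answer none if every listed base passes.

n − 1 = 10330 = 2^1 · 5165, so s = 1 and d = 5165.
Base 6104: x_0 = 6104^5165 mod 10331 = 1. x_0 = 1, so 6104 is not a witness.
Base 6311: x_0 = 6311^5165 mod 10331 = 10330. x_0 = 10330 ≡ −1, so 6311 is not a witness.
Base 6413: x_0 = 6413^5165 mod 10331 = 1. x_0 = 1, so 6413 is not a witness.
Base 9549: x_0 = 9549^5165 mod 10331 = 1. x_0 = 1, so 9549 is not a witness.
No listed base is a witness for 10331.

none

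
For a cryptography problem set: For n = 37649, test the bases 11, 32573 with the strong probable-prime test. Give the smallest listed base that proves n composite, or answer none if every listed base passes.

n − 1 = 37648 = 2^4 · 2353, so s = 4 and d = 2353.
Base 11: x_0 = 11^2353 mod 37649 = 30410. x_0 is neither 1 nor 37648, so continue squaring. x_1 = 30410^2 mod 37649 = 33362. x_2 = 33362^2 mod 37649 = 5657. x_3 = 5657^2 mod 37649 = 37648. x_3 ≡ −1, so 11 is not a witness.
Base 32573: x_0 = 32573^2353 mod 37649 = 11089. x_0 is neither 1 nor 37648, so continue squaring. x_1 = 11089^2 mod 37649 = 4287. x_2 = 4287^2 mod 37649 = 5657. x_3 = 5657^2 mod 37649 = 37648. x_3 ≡ −1, so 32573 is not a witness.
No listed base is a witness for 37649.

none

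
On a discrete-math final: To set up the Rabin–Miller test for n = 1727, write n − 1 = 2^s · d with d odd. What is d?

863

Halving: 1726 → 863; 863 is odd.
So 1726 = 2^1 · 863.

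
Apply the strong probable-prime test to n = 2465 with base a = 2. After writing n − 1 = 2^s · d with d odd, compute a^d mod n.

1902

n − 1 = 2464 = 2^5 · 77, so s = 5 and d = 77.
2^77 mod 2465 = 1902.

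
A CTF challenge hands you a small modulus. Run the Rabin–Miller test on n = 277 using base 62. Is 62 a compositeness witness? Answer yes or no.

n − 1 = 276 = 2^2 · 69, so s = 2 and d = 69.
x_0 = 62^69 mod 277 = 276.
x_0 = 276 ≡ −1, so 62 is not a witness.

no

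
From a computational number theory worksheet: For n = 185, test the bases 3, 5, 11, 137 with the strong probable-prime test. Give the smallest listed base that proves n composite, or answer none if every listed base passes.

n − 1 = 184 = 2^3 · 23, so s = 3 and d = 23.
Base 3: x_0 = 3^23 mod 185 = 132. x_0 is neither 1 nor 184, so continue squaring. x_1 = 132^2 mod 185 = 34. x_2 = 34^2 mod 185 = 46. Reached i = s−1 = 2 without hitting −1: 3 is a Miller–Rabin witness and 185 is composite.
Base 5: x_0 = 5^23 mod 185 = 20. x_0 is neither 1 nor 184, so continue squaring. x_1 = 20^2 mod 185 = 30. x_2 = 30^2 mod 185 = 160. Reached i = s−1 = 2 without hitting −1: 5 is a Miller–Rabin witness and 185 is composite.
Base 11: x_0 = 11^23 mod 185 = 101. x_0 is neither 1 nor 184, so continue squaring. x_1 = 101^2 mod 185 = 26. x_2 = 26^2 mod 185 = 121. Reached i = s−1 = 2 without hitting −1: 11 is a Miller–Rabin witness and 185 is composite.
Base 137: x_0 = 137^23 mod 185 = 158. x_0 is neither 1 nor 184, so continue squaring. x_1 = 158^2 mod 185 = 174. x_2 = 174^2 mod 185 = 121. Reached i = s−1 = 2 without hitting −1: 137 is a Miller–Rabin witness and 185 is composite.
The smallest witness among the given bases is 3.

3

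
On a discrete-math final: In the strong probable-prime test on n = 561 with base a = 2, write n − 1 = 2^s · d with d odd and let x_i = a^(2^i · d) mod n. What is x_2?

67

n − 1 = 560 = 2^4 · 35, so s = 4 and d = 35.
x_0 = 2^35 mod 561 = 263.
x_1 = 263^2 mod 561 = 166.
x_2 = 166^2 mod 561 = 67.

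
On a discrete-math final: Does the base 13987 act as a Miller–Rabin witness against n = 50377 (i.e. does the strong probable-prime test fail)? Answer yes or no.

n − 1 = 50376 = 2^3 · 6297, so s = 3 and d = 6297.
Repeated squaring mod 50377: 13987^1 ≡ 13987, 13987^2 ≡ 22278, 13987^4 ≡ 45457, 13987^8 ≡ 25440, 13987^16 ≡ 281, 13987^32 ≡ 28584, 13987^64 ≡ 30870, 13987^128 ≡ 25568, 13987^256 ≡ 30672, 13987^512 ≡ 31486, 13987^1024 ≡ 49590, 13987^2048 ≡ 14845, 13987^4096 ≡ 25027.
6297 = 4096 + 2048 + 128 + 16 + 8 + 1, so 13987^6297 ≡ 25027·14845·25568·281·25440·13987 ≡ 19824 (mod 50377).
x_0 = 13987^6297 mod 50377 = 19824.
x_0 is neither 1 nor 50376, so continue squaring.
x_1 = 19824^2 mod 50377 = 50376.
x_1 ≡ −1, so 13987 is not a witness.

no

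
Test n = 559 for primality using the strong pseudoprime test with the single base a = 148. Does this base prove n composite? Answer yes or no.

yes

n − 1 = 558 = 2^1 · 279, so s = 1 and d = 279.
x_0 = 148^279 mod 559 = 333.
x_0 ∉ {1, 558} and s = 1, so 148 is a Miller–Rabin witness and 559 is composite.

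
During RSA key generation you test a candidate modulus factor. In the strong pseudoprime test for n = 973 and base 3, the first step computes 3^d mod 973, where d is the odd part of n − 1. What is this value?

440

n − 1 = 972 = 2^2 · 243, so s = 2 and d = 243.
Repeated squaring mod 973: 3^1 ≡ 3, 3^2 ≡ 9, 3^4 ≡ 81, 3^8 ≡ 723, 3^16 ≡ 228, 3^32 ≡ 415, 3^64 ≡ 4, 3^128 ≡ 16.
243 = 128 + 64 + 32 + 16 + 2 + 1, so 3^243 ≡ 16·4·415·228·9·3 ≡ 440 (mod 973).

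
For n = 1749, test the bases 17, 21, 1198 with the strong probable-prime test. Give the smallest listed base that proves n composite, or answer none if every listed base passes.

17

n − 1 = 1748 = 2^2 · 437, so s = 2 and d = 437.
Base 17: x_0 = 17^437 mod 1749 = 1064. x_0 is neither 1 nor 1748, so continue squaring. x_1 = 1064^2 mod 1749 = 493. Reached i = s−1 = 1 without hitting −1: 17 is a Miller–Rabin witness and 1749 is composite.
Base 21: x_0 = 21^437 mod 1749 = 846. x_0 is neither 1 nor 1748, so continue squaring. x_1 = 846^2 mod 1749 = 375. Reached i = s−1 = 1 without hitting −1: 21 is a Miller–Rabin witness and 1749 is composite.
Base 1198: x_0 = 1198^437 mod 1749 = 373. x_0 is neither 1 nor 1748, so continue squaring. x_1 = 373^2 mod 1749 = 958. Reached i = s−1 = 1 without hitting −1: 1198 is a Miller–Rabin witness and 1749 is composite.
The smallest witness among the given bases is 17.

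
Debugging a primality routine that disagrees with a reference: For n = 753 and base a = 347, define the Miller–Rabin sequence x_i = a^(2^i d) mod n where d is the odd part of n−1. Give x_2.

448

n − 1 = 752 = 2^4 · 47, so s = 4 and d = 47.
x_0 = 347^47 mod 753 = 284.
x_1 = 284^2 mod 753 = 85.
x_2 = 85^2 mod 753 = 448.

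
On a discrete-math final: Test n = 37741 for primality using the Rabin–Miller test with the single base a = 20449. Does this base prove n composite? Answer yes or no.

n − 1 = 37740 = 2^2 · 9435, so s = 2 and d = 9435.
x_0 = 20449^9435 mod 37741 = 23067.
x_0 is neither 1 nor 37740, so continue squaring.
x_1 = 23067^2 mod 37741 = 13871.
Reached i = s−1 = 1 without hitting −1: 20449 is a Miller–Rabin witness and 37741 is composite.

yes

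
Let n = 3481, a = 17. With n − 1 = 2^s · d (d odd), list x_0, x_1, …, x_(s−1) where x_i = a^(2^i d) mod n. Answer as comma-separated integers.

n − 1 = 3480 = 2^3 · 435, so s = 3 and d = 435.
x_0 = 17^435 mod 3481 = 1889.
x_1 = 1889^2 mod 3481 = 296.
x_2 = 296^2 mod 3481 = 591.

1889, 296, 591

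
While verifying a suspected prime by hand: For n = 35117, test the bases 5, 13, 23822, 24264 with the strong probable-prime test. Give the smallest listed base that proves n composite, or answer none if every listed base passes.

n − 1 = 35116 = 2^2 · 8779, so s = 2 and d = 8779.
Base 5: x_0 = 5^8779 mod 35117 = 11794. x_0 is neither 1 nor 35116, so continue squaring. x_1 = 11794^2 mod 35117 = 35116. x_1 ≡ −1, so 5 is not a witness.
Base 13: x_0 = 13^8779 mod 35117 = 1. x_0 = 1, so 13 is not a witness.
Base 23822: x_0 = 23822^8779 mod 35117 = 1. x_0 = 1, so 23822 is not a witness.
Base 24264: x_0 = 24264^8779 mod 35117 = 1. x_0 = 1, so 24264 is not a witness.
No listed base is a witness for 35117.

none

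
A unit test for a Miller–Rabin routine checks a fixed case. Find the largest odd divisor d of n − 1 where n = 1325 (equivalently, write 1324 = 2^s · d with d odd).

331

Halving: 1324 → 662 → 331; 331 is odd.
So 1324 = 2^2 · 331.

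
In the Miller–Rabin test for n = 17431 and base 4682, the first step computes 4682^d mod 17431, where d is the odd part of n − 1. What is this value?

17430

n − 1 = 17430 = 2^1 · 8715, so s = 1 and d = 8715.
4682^8715 mod 17431 = 17430.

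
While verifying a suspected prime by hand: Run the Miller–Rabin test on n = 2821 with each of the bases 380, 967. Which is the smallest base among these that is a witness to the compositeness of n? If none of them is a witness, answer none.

n − 1 = 2820 = 2^2 · 705, so s = 2 and d = 705.
Base 380: x_0 = 380^705 mod 2821 = 1. x_0 = 1, so 380 is not a witness.
Base 967: x_0 = 967^705 mod 2821 = 2696. x_0 is neither 1 nor 2820, so continue squaring. x_1 = 2696^2 mod 2821 = 1520. Reached i = s−1 = 1 without hitting −1: 967 is a Miller–Rabin witness and 2821 is composite.
The smallest witness among the given bases is 967.

967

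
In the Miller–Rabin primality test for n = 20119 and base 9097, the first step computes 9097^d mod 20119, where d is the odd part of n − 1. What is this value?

18480

n − 1 = 20118 = 2^1 · 10059, so s = 1 and d = 10059.
9097^10059 mod 20119 = 18480.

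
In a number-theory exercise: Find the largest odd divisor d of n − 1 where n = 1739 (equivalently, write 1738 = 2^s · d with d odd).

869

Halving: 1738 → 869; 869 is odd.
So 1738 = 2^1 · 869.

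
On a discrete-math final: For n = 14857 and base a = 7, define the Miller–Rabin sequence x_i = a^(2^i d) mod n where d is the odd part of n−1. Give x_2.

n − 1 = 14856 = 2^3 · 1857, so s = 3 and d = 1857.
Repeated squaring mod 14857: 7^1 ≡ 7, 7^2 ≡ 49, 7^4 ≡ 2401, 7^8 ≡ 285, 7^16 ≡ 6940, 7^32 ≡ 12063, 7^64 ≡ 6511, 7^128 ≡ 6100, 7^256 ≡ 8072, 7^512 ≡ 9239, 7^1024 ≡ 5656.
1857 = 1024 + 512 + 256 + 64 + 1, so 7^1857 ≡ 5656·9239·8072·6511·7 ≡ 13811 (mod 14857).
x_0 = 13811.
x_1 = 13811^2 mod 14857 = 9555.
x_2 = 9555^2 mod 14857 = 1760.

1760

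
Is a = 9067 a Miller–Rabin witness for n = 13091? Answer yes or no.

n − 1 = 13090 = 2^1 · 6545, so s = 1 and d = 6545.
x_0 = 9067^6545 mod 13091 = 11910.
x_0 ∉ {1, 13090} and s = 1, so 9067 is a Miller–Rabin witness and 13091 is composite.

yes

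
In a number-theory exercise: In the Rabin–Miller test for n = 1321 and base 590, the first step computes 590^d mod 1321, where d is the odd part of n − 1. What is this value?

235

n − 1 = 1320 = 2^3 · 165, so s = 3 and d = 165.
590^165 mod 1321 = 235.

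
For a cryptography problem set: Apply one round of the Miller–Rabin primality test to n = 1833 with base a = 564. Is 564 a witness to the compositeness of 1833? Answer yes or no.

yes

n − 1 = 1832 = 2^3 · 229, so s = 3 and d = 229.
Repeated squaring mod 1833: 564^1 ≡ 564, 564^2 ≡ 987, 564^4 ≡ 846, 564^8 ≡ 846, 564^16 ≡ 846, 564^32 ≡ 846, 564^64 ≡ 846, 564^128 ≡ 846.
229 = 128 + 64 + 32 + 4 + 1, so 564^229 ≡ 846·846·846·846·564 ≡ 564 (mod 1833).
x_0 = 564^229 mod 1833 = 564.
x_0 is neither 1 nor 1832, so continue squaring.
x_1 = 564^2 mod 1833 = 987.
x_2 = 987^2 mod 1833 = 846.
Reached i = s−1 = 2 without hitting −1: 564 is a Miller–Rabin witness and 1833 is composite.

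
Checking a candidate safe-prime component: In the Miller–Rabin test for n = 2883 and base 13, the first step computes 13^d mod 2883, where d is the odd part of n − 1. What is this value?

2524

n − 1 = 2882 = 2^1 · 1441, so s = 1 and d = 1441.
Repeated squaring mod 2883: 13^1 ≡ 13, 13^2 ≡ 169, 13^4 ≡ 2614, 13^8 ≡ 286, 13^16 ≡ 1072, 13^32 ≡ 1750, 13^64 ≡ 754, 13^128 ≡ 565, 13^256 ≡ 2095, 13^512 ≡ 1099, 13^1024 ≡ 2707.
1441 = 1024 + 256 + 128 + 32 + 1, so 13^1441 ≡ 2707·2095·565·1750·13 ≡ 2524 (mod 2883).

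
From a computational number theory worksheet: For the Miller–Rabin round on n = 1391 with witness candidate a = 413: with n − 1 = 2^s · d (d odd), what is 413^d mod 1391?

n − 1 = 1390 = 2^1 · 695, so s = 1 and d = 695.
413^695 mod 1391 = 368.

368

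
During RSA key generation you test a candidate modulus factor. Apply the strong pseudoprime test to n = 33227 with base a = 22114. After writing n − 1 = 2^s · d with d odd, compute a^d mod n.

3830

n − 1 = 33226 = 2^1 · 16613, so s = 1 and d = 16613.
22114^16613 mod 33227 = 3830.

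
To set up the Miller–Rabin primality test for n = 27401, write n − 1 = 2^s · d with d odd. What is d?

3425

Halving: 27400 → 13700 → 6850 → 3425; 3425 is odd.
So 27400 = 2^3 · 3425.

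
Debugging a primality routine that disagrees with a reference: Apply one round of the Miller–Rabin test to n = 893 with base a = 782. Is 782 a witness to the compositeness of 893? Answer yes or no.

n − 1 = 892 = 2^2 · 223, so s = 2 and d = 223.
x_0 = 782^223 mod 893 = 78.
x_0 is neither 1 nor 892, so continue squaring.
x_1 = 78^2 mod 893 = 726.
Reached i = s−1 = 1 without hitting −1: 782 is a Miller–Rabin witness and 893 is composite.

yes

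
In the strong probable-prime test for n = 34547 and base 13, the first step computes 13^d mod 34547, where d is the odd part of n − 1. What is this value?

n − 1 = 34546 = 2^1 · 17273, so s = 1 and d = 17273.
13^17273 mod 34547 = 3647.

3647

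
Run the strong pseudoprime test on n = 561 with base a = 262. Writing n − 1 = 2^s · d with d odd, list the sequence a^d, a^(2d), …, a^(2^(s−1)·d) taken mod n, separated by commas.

n − 1 = 560 = 2^4 · 35, so s = 4 and d = 35.
x_0 = 262^35 mod 561 = 496.
x_1 = 496^2 mod 561 = 298.
x_2 = 298^2 mod 561 = 166.
x_3 = 166^2 mod 561 = 67.

496, 298, 166, 67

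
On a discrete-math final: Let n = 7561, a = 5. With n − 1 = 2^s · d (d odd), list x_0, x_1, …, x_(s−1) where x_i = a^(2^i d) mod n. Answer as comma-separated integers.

n − 1 = 7560 = 2^3 · 945, so s = 3 and d = 945.
x_0 = 5^945 mod 7561 = 2923.
x_1 = 2923^2 mod 7561 = 7560.
x_2 = 7560^2 mod 7561 = 1.

2923, 7560, 1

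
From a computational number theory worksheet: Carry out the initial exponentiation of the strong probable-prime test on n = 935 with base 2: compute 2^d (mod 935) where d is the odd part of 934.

n − 1 = 934 = 2^1 · 467, so s = 1 and d = 467.
Repeated squaring mod 935: 2^1 ≡ 2, 2^2 ≡ 4, 2^4 ≡ 16, 2^8 ≡ 256, 2^16 ≡ 86, 2^32 ≡ 851, 2^64 ≡ 511, 2^128 ≡ 256, 2^256 ≡ 86.
467 = 256 + 128 + 64 + 16 + 2 + 1, so 2^467 ≡ 86·256·511·86·4·2 ≡ 348 (mod 935).

348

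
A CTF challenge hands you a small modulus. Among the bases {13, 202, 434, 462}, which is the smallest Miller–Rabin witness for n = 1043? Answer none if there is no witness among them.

13

n − 1 = 1042 = 2^1 · 521, so s = 1 and d = 521.
Base 13: x_0 = 13^521 mod 1043 = 783. x_0 ∉ {1, 1042} and s = 1, so 13 is a Miller–Rabin witness and 1043 is composite.
Base 202: x_0 = 202^521 mod 1043 = 622. x_0 ∉ {1, 1042} and s = 1, so 202 is a Miller–Rabin witness and 1043 is composite.
Base 434: x_0 = 434^521 mod 1043 = 707. x_0 ∉ {1, 1042} and s = 1, so 434 is a Miller–Rabin witness and 1043 is composite.
Base 462: x_0 = 462^521 mod 1043 = 350. x_0 ∉ {1, 1042} and s = 1, so 462 is a Miller–Rabin witness and 1043 is composite.
The smallest witness among the given bases is 13.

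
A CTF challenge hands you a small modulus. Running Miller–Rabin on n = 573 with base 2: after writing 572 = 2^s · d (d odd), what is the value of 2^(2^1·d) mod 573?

n − 1 = 572 = 2^2 · 143, so s = 2 and d = 143.
x_0 = 2^143 mod 573 = 134.
x_1 = 134^2 mod 573 = 193.

193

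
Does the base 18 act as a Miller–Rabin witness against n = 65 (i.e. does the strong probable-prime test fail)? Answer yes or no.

no

n − 1 = 64 = 2^6 · 1, so s = 6 and d = 1.
x_0 = 18^1 mod 65 = 18.
x_0 is neither 1 nor 64, so continue squaring.
x_1 = 18^2 mod 65 = 64.
x_1 ≡ −1, so 18 is not a witness.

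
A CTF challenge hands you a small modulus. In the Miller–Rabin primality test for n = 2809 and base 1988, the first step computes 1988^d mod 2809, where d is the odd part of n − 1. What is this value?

613

n − 1 = 2808 = 2^3 · 351, so s = 3 and d = 351.
By repeated squaring, 1988^351 ≡ 613 (mod 2809).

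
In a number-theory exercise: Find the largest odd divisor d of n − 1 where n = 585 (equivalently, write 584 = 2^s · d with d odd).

Halving: 584 → 292 → 146 → 73; 73 is odd.
So 584 = 2^3 · 73.

73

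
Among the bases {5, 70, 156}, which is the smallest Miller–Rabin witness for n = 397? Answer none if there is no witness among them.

n − 1 = 396 = 2^2 · 99, so s = 2 and d = 99.
Base 5: x_0 = 5^99 mod 397 = 334. x_0 is neither 1 nor 396, so continue squaring. x_1 = 334^2 mod 397 = 396. x_1 ≡ −1, so 5 is not a witness.
Base 70: x_0 = 70^99 mod 397 = 334. x_0 is neither 1 nor 396, so continue squaring. x_1 = 334^2 mod 397 = 396. x_1 ≡ −1, so 70 is not a witness.
Base 156: x_0 = 156^99 mod 397 = 334. x_0 is neither 1 nor 396, so continue squaring. x_1 = 334^2 mod 397 = 396. x_1 ≡ −1, so 156 is not a witness.
No listed base is a witness for 397.

none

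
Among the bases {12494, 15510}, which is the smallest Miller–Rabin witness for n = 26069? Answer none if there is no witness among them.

12494

n − 1 = 26068 = 2^2 · 6517, so s = 2 and d = 6517.
Base 12494: x_0 = 12494^6517 mod 26069 = 9310. x_0 is neither 1 nor 26068, so continue squaring. x_1 = 9310^2 mod 26069 = 22744. Reached i = s−1 = 1 without hitting −1: 12494 is a Miller–Rabin witness and 26069 is composite.
Base 15510: x_0 = 15510^6517 mod 26069 = 14392. x_0 is neither 1 nor 26068, so continue squaring. x_1 = 14392^2 mod 26069 = 11459. Reached i = s−1 = 1 without hitting −1: 15510 is a Miller–Rabin witness and 26069 is composite.
The smallest witness among the given bases is 12494.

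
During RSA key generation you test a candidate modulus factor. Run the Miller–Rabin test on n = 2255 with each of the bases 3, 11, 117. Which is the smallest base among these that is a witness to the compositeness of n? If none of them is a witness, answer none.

3

n − 1 = 2254 = 2^1 · 1127, so s = 1 and d = 1127.
Base 3: x_0 = 3^1127 mod 2255 = 2187. x_0 ∉ {1, 2254} and s = 1, so 3 is a Miller–Rabin witness and 2255 is composite.
Base 11: x_0 = 11^1127 mod 2255 = 1716. x_0 ∉ {1, 2254} and s = 1, so 11 is a Miller–Rabin witness and 2255 is composite.
Base 117: x_0 = 117^1127 mod 2255 = 1898. x_0 ∉ {1, 2254} and s = 1, so 117 is a Miller–Rabin witness and 2255 is composite.
The smallest witness among the given bases is 3.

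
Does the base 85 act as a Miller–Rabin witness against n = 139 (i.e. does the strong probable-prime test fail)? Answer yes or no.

no

n − 1 = 138 = 2^1 · 69, so s = 1 and d = 69.
x_0 = 85^69 mod 139 = 138.
x_0 = 138 ≡ −1, so 85 is not a witness.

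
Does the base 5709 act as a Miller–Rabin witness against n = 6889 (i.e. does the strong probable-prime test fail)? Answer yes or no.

n − 1 = 6888 = 2^3 · 861, so s = 3 and d = 861.
x_0 = 5709^861 mod 6889 = 1.
x_0 = 1, so 5709 is not a witness.

no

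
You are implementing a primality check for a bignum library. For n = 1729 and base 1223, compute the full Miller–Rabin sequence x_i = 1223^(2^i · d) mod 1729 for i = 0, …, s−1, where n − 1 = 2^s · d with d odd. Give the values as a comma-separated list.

n − 1 = 1728 = 2^6 · 27, so s = 6 and d = 27.
x_0 = 1223^27 mod 1729 = 1483.
x_1 = 1483^2 mod 1729 = 1.
x_2 = 1^2 mod 1729 = 1.
x_3 = 1^2 mod 1729 = 1.
x_4 = 1^2 mod 1729 = 1.
x_5 = 1^2 mod 1729 = 1.

1483, 1, 1, 1, 1, 1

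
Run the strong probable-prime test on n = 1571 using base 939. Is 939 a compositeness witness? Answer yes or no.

n − 1 = 1570 = 2^1 · 785, so s = 1 and d = 785.
x_0 = 939^785 mod 1571 = 1.
x_0 = 1, so 939 is not a witness.

no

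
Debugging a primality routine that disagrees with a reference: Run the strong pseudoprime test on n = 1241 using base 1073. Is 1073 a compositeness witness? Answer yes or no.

n − 1 = 1240 = 2^3 · 155, so s = 3 and d = 155.
x_0 = 1073^155 mod 1241 = 229.
x_0 is neither 1 nor 1240, so continue squaring.
x_1 = 229^2 mod 1241 = 319.
x_2 = 319^2 mod 1241 = 1240.
x_2 ≡ −1, so 1073 is not a witness.

no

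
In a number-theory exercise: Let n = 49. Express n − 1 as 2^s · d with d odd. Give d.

Halving: 48 → 24 → 12 → 6 → 3; 3 is odd.
So 48 = 2^4 · 3.

3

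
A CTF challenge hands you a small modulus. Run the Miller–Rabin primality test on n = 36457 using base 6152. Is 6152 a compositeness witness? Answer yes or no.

n − 1 = 36456 = 2^3 · 4557, so s = 3 and d = 4557.
x_0 = 6152^4557 mod 36457 = 36456.
x_0 = 36456 ≡ −1, so 6152 is not a witness.

no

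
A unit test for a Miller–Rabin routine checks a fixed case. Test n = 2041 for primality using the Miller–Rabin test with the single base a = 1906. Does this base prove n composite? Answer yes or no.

n − 1 = 2040 = 2^3 · 255, so s = 3 and d = 255.
x_0 = 1906^255 mod 2041 = 1071.
x_0 is neither 1 nor 2040, so continue squaring.
x_1 = 1071^2 mod 2041 = 2040.
x_1 ≡ −1, so 1906 is not a witness.

no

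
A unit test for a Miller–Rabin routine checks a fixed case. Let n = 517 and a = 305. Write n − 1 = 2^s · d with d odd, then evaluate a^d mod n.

n − 1 = 516 = 2^2 · 129, so s = 2 and d = 129.
305^129 mod 517 = 381.

381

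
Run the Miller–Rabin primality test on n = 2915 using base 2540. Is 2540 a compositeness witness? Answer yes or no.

yes

n − 1 = 2914 = 2^1 · 1457, so s = 1 and d = 1457.
x_0 = 2540^1457 mod 2915 = 2540.
x_0 ∉ {1, 2914} and s = 1, so 2540 is a Miller–Rabin witness and 2915 is composite.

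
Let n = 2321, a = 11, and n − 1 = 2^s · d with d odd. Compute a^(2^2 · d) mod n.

1199

n − 1 = 2320 = 2^4 · 145, so s = 4 and d = 145.
x_0 = 11^145 mod 2321 = 902.
x_1 = 902^2 mod 2321 = 1254.
x_2 = 1254^2 mod 2321 = 1199.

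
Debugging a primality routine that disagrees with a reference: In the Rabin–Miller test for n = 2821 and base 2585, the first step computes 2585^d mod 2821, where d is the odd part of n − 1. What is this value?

n − 1 = 2820 = 2^2 · 705, so s = 2 and d = 705.
2585^705 mod 2821 = 1828.

1828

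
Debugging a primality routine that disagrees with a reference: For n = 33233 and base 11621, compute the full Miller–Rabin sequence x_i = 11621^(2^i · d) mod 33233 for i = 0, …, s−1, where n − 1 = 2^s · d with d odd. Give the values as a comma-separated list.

n − 1 = 33232 = 2^4 · 2077, so s = 4 and d = 2077.
x_0 = 11621^2077 mod 33233 = 23131.
x_1 = 23131^2 mod 33233 = 25094.
x_2 = 25094^2 mod 33233 = 9952.
x_3 = 9952^2 mod 33233 = 7964.

23131, 25094, 9952, 7964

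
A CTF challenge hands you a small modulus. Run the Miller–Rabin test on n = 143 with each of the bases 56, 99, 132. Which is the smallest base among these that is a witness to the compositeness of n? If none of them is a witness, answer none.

56

n − 1 = 142 = 2^1 · 71, so s = 1 and d = 71.
Base 56: x_0 = 56^71 mod 143 = 23. x_0 ∉ {1, 142} and s = 1, so 56 is a Miller–Rabin witness and 143 is composite.
Base 99: x_0 = 99^71 mod 143 = 44. x_0 ∉ {1, 142} and s = 1, so 99 is a Miller–Rabin witness and 143 is composite.
Base 132: x_0 = 132^71 mod 143 = 33. x_0 ∉ {1, 142} and s = 1, so 132 is a Miller–Rabin witness and 143 is composite.
The smallest witness among the given bases is 56.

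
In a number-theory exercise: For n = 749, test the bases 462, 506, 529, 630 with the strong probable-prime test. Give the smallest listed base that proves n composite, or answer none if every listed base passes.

462

n − 1 = 748 = 2^2 · 187, so s = 2 and d = 187.
Base 462: x_0 = 462^187 mod 749 = 721. x_0 is neither 1 nor 748, so continue squaring. x_1 = 721^2 mod 749 = 35. Reached i = s−1 = 1 without hitting −1: 462 is a Miller–Rabin witness and 749 is composite.
Base 506: x_0 = 506^187 mod 749 = 632. x_0 is neither 1 nor 748, so continue squaring. x_1 = 632^2 mod 749 = 207. Reached i = s−1 = 1 without hitting −1: 506 is a Miller–Rabin witness and 749 is composite.
Base 529: x_0 = 529^187 mod 749 = 718. x_0 is neither 1 nor 748, so continue squaring. x_1 = 718^2 mod 749 = 212. Reached i = s−1 = 1 without hitting −1: 529 is a Miller–Rabin witness and 749 is composite.
Base 630: x_0 = 630^187 mod 749 = 210. x_0 is neither 1 nor 748, so continue squaring. x_1 = 210^2 mod 749 = 658. Reached i = s−1 = 1 without hitting −1: 630 is a Miller–Rabin witness and 749 is composite.
The smallest witness among the given bases is 462.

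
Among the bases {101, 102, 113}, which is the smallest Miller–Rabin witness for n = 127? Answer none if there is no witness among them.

n − 1 = 126 = 2^1 · 63, so s = 1 and d = 63.
Base 101: x_0 = 101^63 mod 127 = 126. x_0 = 126 ≡ −1, so 101 is not a witness.
Base 102: x_0 = 102^63 mod 127 = 126. x_0 = 126 ≡ −1, so 102 is not a witness.
Base 113: x_0 = 113^63 mod 127 = 1. x_0 = 1, so 113 is not a witness.
No listed base is a witness for 127.

none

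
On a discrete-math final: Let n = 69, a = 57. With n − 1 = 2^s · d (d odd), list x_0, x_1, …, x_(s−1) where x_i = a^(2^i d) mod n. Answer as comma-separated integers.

60, 12

n − 1 = 68 = 2^2 · 17, so s = 2 and d = 17.
x_0 = 57^17 mod 69 = 60.
x_1 = 60^2 mod 69 = 12.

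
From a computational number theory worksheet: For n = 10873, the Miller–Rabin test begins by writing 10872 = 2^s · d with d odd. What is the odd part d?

1359

Halving: 10872 → 5436 → 2718 → 1359; 1359 is odd.
So 10872 = 2^3 · 1359.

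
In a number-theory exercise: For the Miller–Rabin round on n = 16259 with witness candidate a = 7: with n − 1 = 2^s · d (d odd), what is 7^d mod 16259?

n − 1 = 16258 = 2^1 · 8129, so s = 1 and d = 8129.
7^8129 mod 16259 = 7289.

7289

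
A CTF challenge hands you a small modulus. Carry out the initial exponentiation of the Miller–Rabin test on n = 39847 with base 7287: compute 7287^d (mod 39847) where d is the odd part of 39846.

n − 1 = 39846 = 2^1 · 19923, so s = 1 and d = 19923.
7287^19923 mod 39847 = 1.

1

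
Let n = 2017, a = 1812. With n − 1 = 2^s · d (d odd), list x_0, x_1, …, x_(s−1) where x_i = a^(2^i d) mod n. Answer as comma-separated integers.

n − 1 = 2016 = 2^5 · 63, so s = 5 and d = 63.
x_0 = 1812^63 mod 2017 = 593.
x_1 = 593^2 mod 2017 = 691.
x_2 = 691^2 mod 2017 = 1469.
x_3 = 1469^2 mod 2017 = 1788.
x_4 = 1788^2 mod 2017 = 2016.

593, 691, 1469, 1788, 2016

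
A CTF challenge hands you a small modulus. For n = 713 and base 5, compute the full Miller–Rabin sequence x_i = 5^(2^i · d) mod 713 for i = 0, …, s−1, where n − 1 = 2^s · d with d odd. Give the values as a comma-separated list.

304, 439, 211

n − 1 = 712 = 2^3 · 89, so s = 3 and d = 89.
x_0 = 5^89 mod 713 = 304.
x_1 = 304^2 mod 713 = 439.
x_2 = 439^2 mod 713 = 211.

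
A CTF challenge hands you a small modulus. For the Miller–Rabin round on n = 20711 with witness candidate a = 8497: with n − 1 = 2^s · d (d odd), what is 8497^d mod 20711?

n − 1 = 20710 = 2^1 · 10355, so s = 1 and d = 10355.
8497^10355 mod 20711 = 9732.

9732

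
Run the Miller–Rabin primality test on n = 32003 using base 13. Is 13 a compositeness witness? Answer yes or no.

n − 1 = 32002 = 2^1 · 16001, so s = 1 and d = 16001.
x_0 = 13^16001 mod 32003 = 1.
x_0 = 1, so 13 is not a witness.

no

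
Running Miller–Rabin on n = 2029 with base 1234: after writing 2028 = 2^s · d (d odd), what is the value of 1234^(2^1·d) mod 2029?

n − 1 = 2028 = 2^2 · 507, so s = 2 and d = 507.
x_0 = 1234^507 mod 2029 = 1.
x_1 = 1^2 mod 2029 = 1.

1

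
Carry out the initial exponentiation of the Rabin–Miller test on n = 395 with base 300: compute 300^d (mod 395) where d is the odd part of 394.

n − 1 = 394 = 2^1 · 197, so s = 1 and d = 197.
Repeated squaring mod 395: 300^1 ≡ 300, 300^2 ≡ 335, 300^4 ≡ 45, 300^8 ≡ 50, 300^16 ≡ 130, 300^32 ≡ 310, 300^64 ≡ 115, 300^128 ≡ 190.
197 = 128 + 64 + 4 + 1, so 300^197 ≡ 190·115·45·300 ≡ 60 (mod 395).

60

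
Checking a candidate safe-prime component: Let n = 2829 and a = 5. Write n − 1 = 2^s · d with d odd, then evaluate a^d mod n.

n − 1 = 2828 = 2^2 · 707, so s = 2 and d = 707.
Repeated squaring mod 2829: 5^1 ≡ 5, 5^2 ≡ 25, 5^4 ≡ 625, 5^8 ≡ 223, 5^16 ≡ 1636, 5^32 ≡ 262, 5^64 ≡ 748, 5^128 ≡ 2191, 5^256 ≡ 2497, 5^512 ≡ 2722.
707 = 512 + 128 + 64 + 2 + 1, so 5^707 ≡ 2722·2191·748·25·5 ≡ 1988 (mod 2829).

1988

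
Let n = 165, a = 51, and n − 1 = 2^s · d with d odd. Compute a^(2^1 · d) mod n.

126

n − 1 = 164 = 2^2 · 41, so s = 2 and d = 41.
Repeated squaring mod 165: 51^1 ≡ 51, 51^2 ≡ 126, 51^4 ≡ 36, 51^8 ≡ 141, 51^16 ≡ 81, 51^32 ≡ 126.
41 = 32 + 8 + 1, so 51^41 ≡ 126·141·51 ≡ 51 (mod 165).
x_0 = 51.
x_1 = 51^2 mod 165 = 126.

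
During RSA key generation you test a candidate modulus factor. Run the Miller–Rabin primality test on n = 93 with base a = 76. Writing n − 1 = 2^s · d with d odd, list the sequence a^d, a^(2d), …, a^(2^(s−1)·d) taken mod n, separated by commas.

49, 76

n − 1 = 92 = 2^2 · 23, so s = 2 and d = 23.
x_0 = 76^23 mod 93 = 49.
x_1 = 49^2 mod 93 = 76.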